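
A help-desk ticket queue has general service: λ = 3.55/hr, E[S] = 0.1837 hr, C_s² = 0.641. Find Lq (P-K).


ρ = λ·E[S] = 3.55·0.1837 = 0.6521
Lq = ρ²(1+C_s²)/(2(1−ρ)) = 0.4253·(1+0.641)/(2·0.3479)
= 0.4253·1.6410/0.6957 = 1.00310

Final: 1.00310


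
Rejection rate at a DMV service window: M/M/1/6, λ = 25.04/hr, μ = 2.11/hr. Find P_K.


ρ = λ/μ = 25.04/2.11 = 11.8673
P_K = (1−ρ)ρ^K/(1−ρ^(K+1)) = (-10.8673·2793259.055882)/(1 − 33148439.222409)
= -30355180.166527/-33148438.222409 = 0.915735

Final: 0.915735


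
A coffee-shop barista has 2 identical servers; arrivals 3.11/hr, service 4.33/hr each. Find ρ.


ρ = λ/(cμ) = 3.11/(2·4.33) = 3.11/8.66 = 0.3591

Final: 0.3591


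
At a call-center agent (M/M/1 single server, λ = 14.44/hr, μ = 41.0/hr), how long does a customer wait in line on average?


ρ = 14.44/41.0 = 0.3522
Wq = ρ/(μ−λ) = 0.3522/(41.0 − 14.44) = 0.3522/26.56 = 0.01326 hr

Final: 0.01326 hr


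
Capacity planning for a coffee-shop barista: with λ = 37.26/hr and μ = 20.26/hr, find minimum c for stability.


Stability requires cμ > λ ⇔ c > λ/μ.
λ/μ = 37.26/20.26 = 1.8391
Minimum integer c = ⌊1.8391⌋ + 1 = 2
Check: 2·20.26 = 40.52 > 37.26, while 1·20.26 = 20.26 ≤ 37.26

Final: 2 servers


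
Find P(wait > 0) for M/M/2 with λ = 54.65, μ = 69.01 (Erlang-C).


a = λ/μ = 0.7919; ρ = a/2 = 0.3960
P₀ = 0.432709 (from M/M/c formula)
C(c,a) = [a^c/(c!(1−ρ))]·P₀ = [0.62713/(2·0.6040)]·0.432709
= 0.51911·0.432709 = 0.224623

Final: 0.224623


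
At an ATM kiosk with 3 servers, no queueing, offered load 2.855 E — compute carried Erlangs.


B(3,2.855) = 0.328437 (Erlang-B)
Carried load = a(1 − B) = 2.855·(1 − 0.328437) = 2.855·0.671563 = 1.9173 E

Final: 1.9173 Erlangs


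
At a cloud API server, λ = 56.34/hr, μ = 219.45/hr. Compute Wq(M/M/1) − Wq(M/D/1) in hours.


ρ = 56.34/219.45 = 0.2567
Wq(M/M/1) = ρ/(μ−λ) = 0.2567/163.11 = 0.001574 hr
Wq(M/D/1) = ρ/(2(μ−λ)) = 0.0007870 hr
Savings = 0.001574 − 0.0007870 = 0.0007870 hr

Final: 0.0007870 hr


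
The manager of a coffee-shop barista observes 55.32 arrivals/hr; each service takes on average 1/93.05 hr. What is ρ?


ρ = λ/μ = 55.32/93.05 = 0.5945

Final: 0.5945


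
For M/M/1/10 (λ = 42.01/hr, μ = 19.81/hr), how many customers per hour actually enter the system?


ρ = 2.1206; P_K = (1−ρ)ρ^10/(1−ρ^11) = 0.528581
λ_eff = λ(1 − P_K) = 42.01·(1 − 0.528581) = 42.01·0.471419 = 19.8043 /hr

Final: 19.8043 /hr


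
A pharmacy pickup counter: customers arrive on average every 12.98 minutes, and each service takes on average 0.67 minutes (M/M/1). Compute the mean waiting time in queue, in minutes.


λ = 60/12.98 = 4.6225 /hr
μ = 60/0.67 = 89.5522 /hr
ρ = λ/μ = 4.6225/89.5522 = 0.05162
Wq = ρ/(μ−λ) = 0.05162/(89.5522−4.6225) = 0.0006078 hr
In minutes: 0.0006078·60 = 0.03647 min

Final: 0.03647 min


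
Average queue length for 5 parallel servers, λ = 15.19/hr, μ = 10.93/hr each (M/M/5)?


a = λ/μ = 1.3898; ρ = a/5 = 0.2780
P₀ = 0.248875
Lq = P₀·a^c·ρ / (c!·(1−ρ)²) = 0.248875·5.18428·0.2780/(120·0.52136)
= 0.005732

Final: 0.005732


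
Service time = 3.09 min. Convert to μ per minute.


μ = 1/(service time) in consistent units.
1 minute = 1 min, so μ = 1/3.09 = 0.3236 per minute

Final: 0.3236 /min


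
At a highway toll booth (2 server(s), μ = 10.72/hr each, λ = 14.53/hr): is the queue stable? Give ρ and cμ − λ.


Total capacity cμ = 2·10.72 = 21.44/hr
ρ = λ/(cμ) = 14.53/21.44 = 0.6777
Stable ⇔ ρ < 1: YES
Spare capacity = cμ − λ = 21.44 − 14.53 = 6.91/hr

Final: ρ = 0.6777; stable; margin = 6.91/hr


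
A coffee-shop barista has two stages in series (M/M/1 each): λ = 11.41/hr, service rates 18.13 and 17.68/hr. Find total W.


Each node sees arrival rate λ = 11.41/hr (tandem ⇒ throughput preserved).
W₁ = 1/(μ₁−λ) = 1/(18.13−11.41) = 0.14881 hr
W₂ = 1/(μ₂−λ) = 1/(17.68−11.41) = 0.15949 hr
W_total = W₁ + W₂ = 0.14881 + 0.15949 = 0.30830 hr

Final: 0.30830 hr


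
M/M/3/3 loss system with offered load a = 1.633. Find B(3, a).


B(c,a) = (a^c/c!) / Σ_{k=0}^{c} a^k/k!
a^3/3! = 0.725784
Σ terms (k=0..3): 1.00000 + 1.63300 + 1.33334 + 0.72578 = 4.692128
B = 0.725784/4.692128 = 0.154681

Final: 0.154681


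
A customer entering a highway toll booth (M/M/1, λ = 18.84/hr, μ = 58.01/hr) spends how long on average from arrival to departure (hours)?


W = 1/(μ−λ) = 1/(58.01 − 18.84) = 1/39.17 = 0.02553 hr

Final: 0.02553 hr


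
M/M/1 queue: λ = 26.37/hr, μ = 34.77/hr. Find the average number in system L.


ρ = λ/μ = 26.37/34.77 = 0.7584
L = ρ/(1−ρ) = 0.7584/(1 − 0.7584) = 0.7584/0.2416 = 3.1393

Final: 3.1393


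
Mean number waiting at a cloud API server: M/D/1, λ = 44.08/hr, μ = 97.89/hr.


ρ = 44.08/97.89 = 0.4503
M/D/1: Lq = ρ²/(2(1−ρ)) = 0.2028/(2·0.5497) = 0.18444

Final: 0.18444


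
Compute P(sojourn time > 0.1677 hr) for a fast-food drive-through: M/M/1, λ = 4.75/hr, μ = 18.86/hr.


W ~ Exponential(μ−λ) for M/M/1.
μ − λ = 18.86 − 4.75 = 14.1100
P(W > t) = e^{−(μ−λ)t} = e^{−2.3662} = 0.093832

Final: 0.093832


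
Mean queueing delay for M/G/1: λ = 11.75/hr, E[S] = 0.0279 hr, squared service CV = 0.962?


ρ = λ·E[S] = 11.75·0.0279 = 0.3278
E[S²] = E[S]²(1+C_s²) = 0.0279²·(1+0.962) = 0.001527
Wq = λ·E[S²]/(2(1−ρ)) = 11.75·0.001527/(2·0.6722) = 0.01335 hr

Final: 0.01335 hr


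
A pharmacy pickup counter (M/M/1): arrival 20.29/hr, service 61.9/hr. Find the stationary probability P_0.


ρ = 20.29/61.9 = 0.3278
P_n = (1−ρ)·ρ^n = (1 − 0.3278)·0.3278^0 = 0.6722·1.000000 = 0.672213

Final: 0.672213


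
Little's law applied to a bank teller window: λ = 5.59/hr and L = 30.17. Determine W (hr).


W = L/λ = 30.17/5.59 = 5.3971 hr

Final: 5.3971 hr


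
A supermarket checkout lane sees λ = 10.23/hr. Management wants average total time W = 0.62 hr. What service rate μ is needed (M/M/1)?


W = 1/(μ−λ) ⇒ μ − λ = 1/W = 1/0.62 = 1.6129
μ = λ + 1/W = 10.23 + 1.6129 = 11.8429 per hr

Final: 11.8429 /hr


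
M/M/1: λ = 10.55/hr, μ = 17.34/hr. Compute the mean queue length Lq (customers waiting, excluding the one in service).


ρ = 10.55/17.34 = 0.6084
Lq = ρ²/(1−ρ) = 0.3702/0.3916 = 0.9453

Final: 0.9453


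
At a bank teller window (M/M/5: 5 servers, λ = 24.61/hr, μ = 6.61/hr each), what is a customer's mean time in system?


a = 3.7231; ρ = 0.7446; P₀ = 0.019377
Lq = P₀·a^c·ρ/(c!(1−ρ)²) = 1.31904
Wq = Lq/λ = 1.31904/24.61 = 0.05360 hr
W = Wq + 1/μ = 0.05360 + 0.15129 = 0.20488 hr

Final: 0.20488 hr


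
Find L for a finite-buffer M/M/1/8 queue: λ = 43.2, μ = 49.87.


ρ = 43.2/49.87 = 0.8663
L = ρ[1 − (K+1)ρ^K + Kρ^(K+1)] / [(1−ρ)(1−ρ^(K+1))]
Numerator: 0.8663·(1 − 9·0.317070 + 8·0.274663) = 0.297706
Denominator: (0.1337)·(0.725337) = 0.097012
L = 0.297706/0.097012 = 3.0687

Final: 3.0687


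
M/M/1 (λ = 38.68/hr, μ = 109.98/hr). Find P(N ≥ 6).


ρ = 38.68/109.98 = 0.3517
P(N ≥ n) = ρ^n = 0.3517^6 = 0.001893

Final: 0.001893


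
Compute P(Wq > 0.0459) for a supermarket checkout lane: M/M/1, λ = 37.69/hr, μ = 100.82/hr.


ρ = 37.69/100.82 = 0.3738
P(Wq > t) = ρ·e^{−(μ−λ)t} = 0.3738·e^{−2.8977}
= 0.3738·0.055152 = 0.020618

Final: 0.020618


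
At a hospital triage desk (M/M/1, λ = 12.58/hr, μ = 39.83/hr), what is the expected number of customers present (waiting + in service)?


ρ = λ/μ = 12.58/39.83 = 0.3158
L = ρ/(1−ρ) = 0.3158/(1 − 0.3158) = 0.3158/0.6842 = 0.4617

Final: 0.4617


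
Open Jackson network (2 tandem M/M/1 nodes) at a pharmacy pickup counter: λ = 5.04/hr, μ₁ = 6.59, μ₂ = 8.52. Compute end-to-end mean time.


Each node sees arrival rate λ = 5.04/hr (tandem ⇒ throughput preserved).
W₁ = 1/(μ₁−λ) = 1/(6.59−5.04) = 0.64516 hr
W₂ = 1/(μ₂−λ) = 1/(8.52−5.04) = 0.28736 hr
W_total = W₁ + W₂ = 0.64516 + 0.28736 = 0.93252 hr

Final: 0.93252 hr


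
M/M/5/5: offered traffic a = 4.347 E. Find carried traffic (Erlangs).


B(5,4.347) = 0.229757 (Erlang-B)
Carried load = a(1 − B) = 4.347·(1 − 0.229757) = 4.347·0.770243 = 3.3482 E

Final: 3.3482 Erlangs


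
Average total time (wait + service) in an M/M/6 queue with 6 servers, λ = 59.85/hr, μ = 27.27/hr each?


a = 2.1947; ρ = 0.3658; P₀ = 0.111101
Lq = P₀·a^c·ρ/(c!(1−ρ)²) = 0.01568
Wq = Lq/λ = 0.01568/59.85 = 0.0002620 hr
W = Wq + 1/μ = 0.0002620 + 0.03667 = 0.03693 hr

Final: 0.03693 hr


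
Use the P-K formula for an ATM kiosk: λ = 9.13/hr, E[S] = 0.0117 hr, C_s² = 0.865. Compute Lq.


ρ = λ·E[S] = 9.13·0.0117 = 0.1068
Lq = ρ²(1+C_s²)/(2(1−ρ)) = 0.01141·(1+0.865)/(2·0.8932)
= 0.01141·1.8650/1.7864 = 0.01191

Final: 0.01191


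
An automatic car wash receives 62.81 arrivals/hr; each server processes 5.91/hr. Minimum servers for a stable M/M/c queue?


Stability requires cμ > λ ⇔ c > λ/μ.
λ/μ = 62.81/5.91 = 10.6277
Minimum integer c = ⌊10.6277⌋ + 1 = 11
Check: 11·5.91 = 65.01 > 62.81, while 10·5.91 = 59.10 ≤ 62.81

Final: 11 servers


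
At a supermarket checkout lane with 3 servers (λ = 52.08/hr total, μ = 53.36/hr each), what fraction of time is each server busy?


ρ = λ/(cμ) = 52.08/(3·53.36) = 52.08/160.08 = 0.3253

Final: 0.3253


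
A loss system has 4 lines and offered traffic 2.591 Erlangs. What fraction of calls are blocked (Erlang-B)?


B(c,a) = (a^c/c!) / Σ_{k=0}^{c} a^k/k!
a^4/4! = 1.877839
Σ terms (k=0..4): 1.00000 + 2.59100 + 3.35664 + 2.89902 + 1.87784 = 11.724498
B = 1.877839/11.724498 = 0.160164

Final: 0.160164


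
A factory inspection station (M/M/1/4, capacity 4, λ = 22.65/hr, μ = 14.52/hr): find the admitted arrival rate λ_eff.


ρ = 1.5599; P_K = (1−ρ)ρ^4/(1−ρ^5) = 0.402520
λ_eff = λ(1 − P_K) = 22.65·(1 − 0.402520) = 22.65·0.597480 = 13.5329 /hr

Final: 13.5329 /hr


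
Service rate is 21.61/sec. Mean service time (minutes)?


Mean service time = 1/μ = 1/21.61 second = 0.04627 second
In minutes: 0.04627 × 0.0166667 = 0.0007712 min

Final: 0.0007712 min


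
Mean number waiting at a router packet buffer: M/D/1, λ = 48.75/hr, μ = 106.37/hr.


ρ = 48.75/106.37 = 0.4583
M/D/1: Lq = ρ²/(2(1−ρ)) = 0.2100/(2·0.5417) = 0.19388

Final: 0.19388


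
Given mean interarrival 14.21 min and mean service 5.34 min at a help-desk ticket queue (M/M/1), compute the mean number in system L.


λ = 60/14.21 = 4.2224 /hr
μ = 60/5.34 = 11.2360 /hr
ρ = λ/μ = 4.2224/11.2360 = 0.3758
L = ρ/(1−ρ) = 0.3758/0.6242 = 0.6020

Final: 0.6020


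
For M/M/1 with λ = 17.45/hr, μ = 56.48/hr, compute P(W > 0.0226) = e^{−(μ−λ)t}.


W ~ Exponential(μ−λ) for M/M/1.
μ − λ = 56.48 − 17.45 = 39.0300
P(W > t) = e^{−(μ−λ)t} = e^{−0.8821} = 0.413922

Final: 0.413922


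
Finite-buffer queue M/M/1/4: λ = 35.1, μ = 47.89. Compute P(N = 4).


ρ = λ/μ = 35.1/47.89 = 0.7329
P_K = (1−ρ)ρ^K/(1−ρ^(K+1)) = (0.2671·0.288569)/(1 − 0.211500)
= 0.077068/0.788500 = 0.097740

Final: 0.097740


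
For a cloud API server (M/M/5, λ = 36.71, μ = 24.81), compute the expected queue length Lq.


a = λ/μ = 1.4796; ρ = a/5 = 0.2959
P₀ = 0.227382
Lq = P₀·a^c·ρ / (c!·(1−ρ)²) = 0.227382·7.09232·0.2959/(120·0.49572)
= 0.008023

Final: 0.008023


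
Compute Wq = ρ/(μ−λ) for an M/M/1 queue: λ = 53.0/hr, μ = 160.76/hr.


ρ = 53.0/160.76 = 0.3297
Wq = ρ/(μ−λ) = 0.3297/(160.76 − 53.0) = 0.3297/107.76 = 0.003059 hr

Final: 0.003059 hr


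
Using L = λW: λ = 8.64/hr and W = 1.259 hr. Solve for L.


L = λW = 8.64·1.259 = 10.8778

Final: 10.8778


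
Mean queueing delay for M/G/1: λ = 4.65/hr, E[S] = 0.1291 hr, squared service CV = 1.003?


ρ = λ·E[S] = 4.65·0.1291 = 0.6003
E[S²] = E[S]²(1+C_s²) = 0.1291²·(1+1.003) = 0.033384
Wq = λ·E[S²]/(2(1−ρ)) = 4.65·0.033384/(2·0.3997) = 0.19420 hr

Final: 0.19420 hr


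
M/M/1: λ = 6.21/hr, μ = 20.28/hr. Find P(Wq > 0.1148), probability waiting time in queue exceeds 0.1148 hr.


ρ = 6.21/20.28 = 0.3062
P(Wq > t) = ρ·e^{−(μ−λ)t} = 0.3062·e^{−1.6152}
= 0.3062·0.198844 = 0.060889

Final: 0.060889


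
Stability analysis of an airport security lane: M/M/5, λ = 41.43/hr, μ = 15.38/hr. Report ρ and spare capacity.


Total capacity cμ = 5·15.38 = 76.90/hr
ρ = λ/(cμ) = 41.43/76.90 = 0.5388
Stable ⇔ ρ < 1: YES
Spare capacity = cμ − λ = 76.90 − 41.43 = 35.47/hr

Final: ρ = 0.5388; stable; margin = 35.47/hr


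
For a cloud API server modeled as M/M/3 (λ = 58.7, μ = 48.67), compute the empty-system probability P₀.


a = λ/μ = 58.7/48.67 = 1.2061; ρ = a/c = 0.4020
Σ_{k=0}^{2} a^k/k! (terms k=0..2) = 1.00000 + 1.20608 + 0.72732 = 2.93340
Tail: a^3/(3!(1−ρ)) = 1.75441/(6·0.5980) = 0.48899
P₀ = 1/(2.93340 + 0.48899) = 1/3.42239 = 0.292194

Final: 0.292194


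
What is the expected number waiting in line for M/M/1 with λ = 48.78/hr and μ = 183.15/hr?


ρ = 48.78/183.15 = 0.2663
Lq = ρ²/(1−ρ) = 0.07094/0.7337 = 0.09669

Final: 0.09669


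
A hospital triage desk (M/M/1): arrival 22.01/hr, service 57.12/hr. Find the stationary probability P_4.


ρ = 22.01/57.12 = 0.3853
P_n = (1−ρ)·ρ^n = (1 − 0.3853)·0.3853^4 = 0.6147·0.022046 = 0.013551

Final: 0.013551


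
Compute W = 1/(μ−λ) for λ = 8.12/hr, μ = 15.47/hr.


W = 1/(μ−λ) = 1/(15.47 − 8.12) = 1/7.35 = 0.1361 hr

Final: 0.1361 hr


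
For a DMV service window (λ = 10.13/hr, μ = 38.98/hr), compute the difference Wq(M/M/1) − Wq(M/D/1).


ρ = 10.13/38.98 = 0.2599
Wq(M/M/1) = ρ/(μ−λ) = 0.2599/28.85 = 0.009008 hr
Wq(M/D/1) = ρ/(2(μ−λ)) = 0.004504 hr
Savings = 0.009008 − 0.004504 = 0.004504 hr

Final: 0.004504 hr


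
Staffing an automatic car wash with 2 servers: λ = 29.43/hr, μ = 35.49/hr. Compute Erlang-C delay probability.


a = λ/μ = 0.8292; ρ = a/2 = 0.4146
P₀ = 0.413803 (from M/M/c formula)
C(c,a) = [a^c/(c!(1−ρ))]·P₀ = [0.68765/(2·0.5854)]·0.413803
= 0.58736·0.413803 = 0.243051

Final: 0.243051


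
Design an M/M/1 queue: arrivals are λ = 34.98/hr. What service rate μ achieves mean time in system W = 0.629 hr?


W = 1/(μ−λ) ⇒ μ − λ = 1/W = 1/0.629 = 1.5898
μ = λ + 1/W = 34.98 + 1.5898 = 36.5698 per hr

Final: 36.5698 /hr


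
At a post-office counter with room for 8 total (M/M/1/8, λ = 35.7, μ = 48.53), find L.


ρ = 35.7/48.53 = 0.7356
L = ρ[1 − (K+1)ρ^K + Kρ^(K+1)] / [(1−ρ)(1−ρ^(K+1))]
Numerator: 0.7356·(1 − 9·0.085756 + 8·0.063084) = 0.539121
Denominator: (0.2644)·(0.936916) = 0.247695
L = 0.539121/0.247695 = 2.1766

Final: 2.1766


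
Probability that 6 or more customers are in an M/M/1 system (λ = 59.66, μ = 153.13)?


ρ = 59.66/153.13 = 0.3896
P(N ≥ n) = ρ^n = 0.3896^6 = 0.003497

Final: 0.003497


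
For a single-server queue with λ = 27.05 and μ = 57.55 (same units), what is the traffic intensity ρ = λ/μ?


ρ = λ/μ = 27.05/57.55 = 0.4700

Final: 0.4700


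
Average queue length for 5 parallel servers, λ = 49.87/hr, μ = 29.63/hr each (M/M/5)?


a = λ/μ = 1.6831; ρ = a/5 = 0.3366
P₀ = 0.185248
Lq = P₀·a^c·ρ / (c!·(1−ρ)²) = 0.185248·13.50637·0.3366/(120·0.44008)
= 0.01595

Final: 0.01595


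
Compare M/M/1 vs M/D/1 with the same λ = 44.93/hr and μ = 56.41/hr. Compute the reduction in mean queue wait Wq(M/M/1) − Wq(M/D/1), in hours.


ρ = 44.93/56.41 = 0.7965
Wq(M/M/1) = ρ/(μ−λ) = 0.7965/11.48 = 0.06938 hr
Wq(M/D/1) = ρ/(2(μ−λ)) = 0.03469 hr
Savings = 0.06938 − 0.03469 = 0.03469 hr

Final: 0.03469 hr


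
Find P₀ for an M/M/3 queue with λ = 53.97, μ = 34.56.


a = λ/μ = 53.97/34.56 = 1.5616; ρ = a/c = 0.5205
Σ_{k=0}^{2} a^k/k! (terms k=0..2) = 1.00000 + 1.56163 + 1.21935 = 3.78098
Tail: a^3/(3!(1−ρ)) = 3.80834/(6·0.4795) = 1.32384
P₀ = 1/(3.78098 + 1.32384) = 1/5.10482 = 0.195893

Final: 0.195893


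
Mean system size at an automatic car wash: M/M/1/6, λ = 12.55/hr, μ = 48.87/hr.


ρ = 12.55/48.87 = 0.2568
L = ρ[1 − (K+1)ρ^K + Kρ^(K+1)] / [(1−ρ)(1−ρ^(K+1))]
Numerator: 0.2568·(1 − 7·0.0002868 + 6·0.00007366) = 0.256402
Denominator: (0.7432)·(0.999926) = 0.743141
L = 0.256402/0.743141 = 0.3450

Final: 0.3450


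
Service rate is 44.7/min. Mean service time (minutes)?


Mean service time = 1/μ = 1/44.7 minute = 0.02237 minute
In minutes: 0.02237 × 1 = 0.02237 min

Final: 0.02237 min


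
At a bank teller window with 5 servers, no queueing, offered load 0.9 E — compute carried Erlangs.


B(5,0.9) = 0.002001 (Erlang-B)
Carried load = a(1 − B) = 0.9·(1 − 0.002001) = 0.9·0.997999 = 0.8982 E

Final: 0.8982 Erlangs


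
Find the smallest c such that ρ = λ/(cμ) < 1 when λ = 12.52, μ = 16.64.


Stability requires cμ > λ ⇔ c > λ/μ.
λ/μ = 12.52/16.64 = 0.7524
Minimum integer c = ⌊0.7524⌋ + 1 = 1
Check: 1·16.64 = 16.64 > 12.52, while 0·16.64 = 0.00 ≤ 12.52

Final: 1 servers


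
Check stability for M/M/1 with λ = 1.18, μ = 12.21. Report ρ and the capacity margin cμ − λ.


Total capacity cμ = 1·12.21 = 12.21/hr
ρ = λ/(cμ) = 1.18/12.21 = 0.09664
Stable ⇔ ρ < 1: YES
Spare capacity = cμ − λ = 12.21 − 1.18 = 11.03/hr

Final: ρ = 0.09664; stable; margin = 11.03/hr


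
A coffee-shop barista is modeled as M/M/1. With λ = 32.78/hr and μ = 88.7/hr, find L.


ρ = λ/μ = 32.78/88.7 = 0.3696
L = ρ/(1−ρ) = 0.3696/(1 − 0.3696) = 0.3696/0.6304 = 0.5862

Final: 0.5862


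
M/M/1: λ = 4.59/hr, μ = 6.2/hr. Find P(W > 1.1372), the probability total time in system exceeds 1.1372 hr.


W ~ Exponential(μ−λ) for M/M/1.
μ − λ = 6.2 − 4.59 = 1.6100
P(W > t) = e^{−(μ−λ)t} = e^{−1.8309} = 0.160271

Final: 0.160271


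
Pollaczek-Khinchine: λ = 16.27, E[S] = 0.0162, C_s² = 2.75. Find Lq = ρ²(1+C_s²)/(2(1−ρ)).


ρ = λ·E[S] = 16.27·0.0162 = 0.2636
Lq = ρ²(1+C_s²)/(2(1−ρ)) = 0.06947·(1+2.75)/(2·0.7364)
= 0.06947·3.7500/1.4729 = 0.17688

Final: 0.17688


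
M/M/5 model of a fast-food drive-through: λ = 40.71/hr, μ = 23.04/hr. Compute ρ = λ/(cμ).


ρ = λ/(cμ) = 40.71/(5·23.04) = 40.71/115.20 = 0.3534

Final: 0.3534


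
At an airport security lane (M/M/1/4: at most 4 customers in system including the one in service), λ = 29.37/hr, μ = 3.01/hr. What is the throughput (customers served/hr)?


ρ = 9.7575; P_K = (1−ρ)ρ^4/(1−ρ^5) = 0.897525
λ_eff = λ(1 − P_K) = 29.37·(1 − 0.897525) = 29.37·0.102475 = 3.0097 /hr

Final: 3.0097 /hr


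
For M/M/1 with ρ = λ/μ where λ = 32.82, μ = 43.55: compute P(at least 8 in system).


ρ = 32.82/43.55 = 0.7536
P(N ≥ n) = ρ^n = 0.7536^8 = 0.104041

Final: 0.104041


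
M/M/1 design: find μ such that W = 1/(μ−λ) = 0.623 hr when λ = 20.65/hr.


W = 1/(μ−λ) ⇒ μ − λ = 1/W = 1/0.623 = 1.6051
μ = λ + 1/W = 20.65 + 1.6051 = 22.2551 per hr

Final: 22.2551 /hr


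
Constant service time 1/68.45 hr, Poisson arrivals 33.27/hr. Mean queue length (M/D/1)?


ρ = 33.27/68.45 = 0.4860
M/D/1: Lq = ρ²/(2(1−ρ)) = 0.2362/(2·0.5140) = 0.22983

Final: 0.22983


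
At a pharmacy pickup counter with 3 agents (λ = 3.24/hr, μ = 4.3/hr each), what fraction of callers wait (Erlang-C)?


a = λ/μ = 0.7535; ρ = a/3 = 0.2512
P₀ = 0.468917 (from M/M/c formula)
C(c,a) = [a^c/(c!(1−ρ))]·P₀ = [0.42779/(6·0.7488)]·0.468917
= 0.09521·0.468917 = 0.044646

Final: 0.044646


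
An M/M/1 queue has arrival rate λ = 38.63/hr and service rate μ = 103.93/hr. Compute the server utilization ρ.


ρ = λ/μ = 38.63/103.93 = 0.3717

Final: 0.3717


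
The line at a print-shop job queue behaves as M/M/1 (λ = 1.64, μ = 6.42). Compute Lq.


ρ = 1.64/6.42 = 0.2555
Lq = ρ²/(1−ρ) = 0.06526/0.7445 = 0.08764

Final: 0.08764


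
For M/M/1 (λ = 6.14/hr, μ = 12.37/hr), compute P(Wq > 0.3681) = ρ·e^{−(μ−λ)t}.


ρ = 6.14/12.37 = 0.4964
P(Wq > t) = ρ·e^{−(μ−λ)t} = 0.4964·e^{−2.2933}
= 0.4964·0.100937 = 0.050101

Final: 0.050101


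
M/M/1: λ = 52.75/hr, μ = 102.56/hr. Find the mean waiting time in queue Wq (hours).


ρ = 52.75/102.56 = 0.5143
Wq = ρ/(μ−λ) = 0.5143/(102.56 − 52.75) = 0.5143/49.81 = 0.01033 hr

Final: 0.01033 hr


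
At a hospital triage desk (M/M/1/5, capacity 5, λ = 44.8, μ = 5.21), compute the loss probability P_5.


ρ = λ/μ = 44.8/5.21 = 8.5988
P_K = (1−ρ)ρ^K/(1−ρ^(K+1)) = (-7.5988·47011.212604)/(1 − 404242.288801)
= -357231.076197/-404241.288801 = 0.883708

Final: 0.883708


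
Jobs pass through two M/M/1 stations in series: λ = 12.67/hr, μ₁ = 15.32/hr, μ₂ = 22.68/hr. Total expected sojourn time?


Each node sees arrival rate λ = 12.67/hr (tandem ⇒ throughput preserved).
W₁ = 1/(μ₁−λ) = 1/(15.32−12.67) = 0.37736 hr
W₂ = 1/(μ₂−λ) = 1/(22.68−12.67) = 0.09990 hr
W_total = W₁ + W₂ = 0.37736 + 0.09990 = 0.47726 hr

Final: 0.47726 hr


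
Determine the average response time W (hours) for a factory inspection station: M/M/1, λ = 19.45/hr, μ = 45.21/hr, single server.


W = 1/(μ−λ) = 1/(45.21 − 19.45) = 1/25.76 = 0.03882 hr

Final: 0.03882 hr


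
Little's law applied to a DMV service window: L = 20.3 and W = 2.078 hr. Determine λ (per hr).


λ = L/W = 20.3/2.078 = 9.7690 /hr

Final: 9.7690 /hr


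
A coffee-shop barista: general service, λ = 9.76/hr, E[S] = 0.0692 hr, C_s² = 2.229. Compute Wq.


ρ = λ·E[S] = 9.76·0.0692 = 0.6754
E[S²] = E[S]²(1+C_s²) = 0.0692²·(1+2.229) = 0.015463
Wq = λ·E[S²]/(2(1−ρ)) = 9.76·0.015463/(2·0.3246) = 0.23246 hr

Final: 0.23246 hr


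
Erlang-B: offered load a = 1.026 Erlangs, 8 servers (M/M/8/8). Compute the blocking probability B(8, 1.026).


B(c,a) = (a^c/c!) / Σ_{k=0}^{c} a^k/k!
a^8/8! = 0.00003045
Σ terms (k=0..8): 1.00000 + 1.02600 + 0.52634 + 0.18001 + 0.04617 + 0.009474 + 0.001620 + 0.0002375 + 0.00003045 = 2.789880
B = 0.00003045/2.789880 = 0.00001092

Final: 0.00001092


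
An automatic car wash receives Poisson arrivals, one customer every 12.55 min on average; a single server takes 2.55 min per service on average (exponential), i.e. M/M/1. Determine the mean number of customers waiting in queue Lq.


λ = 60/12.55 = 4.7809 /hr
μ = 60/2.55 = 23.5294 /hr
ρ = λ/μ = 4.7809/23.5294 = 0.2032
Lq = ρ²/(1−ρ) = 0.04129/0.7968 = 0.05181

Final: 0.05181


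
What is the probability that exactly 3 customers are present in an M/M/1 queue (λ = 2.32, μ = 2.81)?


ρ = 2.32/2.81 = 0.8256
P_n = (1−ρ)·ρ^n = (1 − 0.8256)·0.8256^3 = 0.1744·0.562788 = 0.098137

Final: 0.098137


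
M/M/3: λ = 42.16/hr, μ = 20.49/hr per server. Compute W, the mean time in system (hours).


a = 2.0576; ρ = 0.6859; P₀ = 0.102081
Lq = P₀·a^c·ρ/(c!(1−ρ)²) = 1.03007
Wq = Lq/λ = 1.03007/42.16 = 0.02443 hr
W = Wq + 1/μ = 0.02443 + 0.04880 = 0.07324 hr

Final: 0.07324 hr


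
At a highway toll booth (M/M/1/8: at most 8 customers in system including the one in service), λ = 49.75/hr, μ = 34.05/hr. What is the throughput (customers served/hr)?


ρ = 1.4611; P_K = (1−ρ)ρ^8/(1−ρ^9) = 0.326332
λ_eff = λ(1 − P_K) = 49.75·(1 − 0.326332) = 49.75·0.673668 = 33.5150 /hr

Final: 33.5150 /hr


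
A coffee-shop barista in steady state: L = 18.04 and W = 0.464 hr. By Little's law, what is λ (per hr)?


λ = L/W = 18.04/0.464 = 38.8793 /hr

Final: 38.8793 /hr


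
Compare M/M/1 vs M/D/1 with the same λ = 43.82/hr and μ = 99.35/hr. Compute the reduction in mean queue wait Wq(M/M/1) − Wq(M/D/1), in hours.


ρ = 43.82/99.35 = 0.4411
Wq(M/M/1) = ρ/(μ−λ) = 0.4411/55.53 = 0.007943 hr
Wq(M/D/1) = ρ/(2(μ−λ)) = 0.003971 hr
Savings = 0.007943 − 0.003971 = 0.003971 hr

Final: 0.003971 hr


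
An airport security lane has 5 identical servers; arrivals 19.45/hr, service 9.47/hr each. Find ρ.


ρ = λ/(cμ) = 19.45/(5·9.47) = 19.45/47.35 = 0.4108

Final: 0.4108


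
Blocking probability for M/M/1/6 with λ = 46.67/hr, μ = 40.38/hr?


ρ = λ/μ = 46.67/40.38 = 1.1558
P_K = (1−ρ)ρ^K/(1−ρ^(K+1)) = (-0.1558·2.383576)/(1 − 2.754866)
= -0.371290/-1.754866 = 0.211577

Final: 0.211577


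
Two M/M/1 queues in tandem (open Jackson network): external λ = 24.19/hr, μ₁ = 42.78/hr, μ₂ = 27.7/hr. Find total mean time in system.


Each node sees arrival rate λ = 24.19/hr (tandem ⇒ throughput preserved).
W₁ = 1/(μ₁−λ) = 1/(42.78−24.19) = 0.05379 hr
W₂ = 1/(μ₂−λ) = 1/(27.7−24.19) = 0.28490 hr
W_total = W₁ + W₂ = 0.05379 + 0.28490 = 0.33869 hr

Final: 0.33869 hr


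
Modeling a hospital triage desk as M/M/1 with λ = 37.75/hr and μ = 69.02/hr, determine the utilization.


ρ = λ/μ = 37.75/69.02 = 0.5469

Final: 0.5469


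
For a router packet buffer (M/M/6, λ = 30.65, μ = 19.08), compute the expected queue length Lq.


a = λ/μ = 1.6064; ρ = a/6 = 0.2677
P₀ = 0.200533
Lq = P₀·a^c·ρ / (c!·(1−ρ)²) = 0.200533·17.18354·0.2677/(720·0.53622)
= 0.002390

Final: 0.002390


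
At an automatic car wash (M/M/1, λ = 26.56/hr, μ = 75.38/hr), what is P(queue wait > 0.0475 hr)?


ρ = 26.56/75.38 = 0.3523
P(Wq > t) = ρ·e^{−(μ−λ)t} = 0.3523·e^{−2.3189}
= 0.3523·0.098377 = 0.034663

Final: 0.034663


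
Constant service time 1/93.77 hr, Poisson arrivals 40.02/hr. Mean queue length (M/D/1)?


ρ = 40.02/93.77 = 0.4268
M/D/1: Lq = ρ²/(2(1−ρ)) = 0.1821/(2·0.5732) = 0.15888

Final: 0.15888


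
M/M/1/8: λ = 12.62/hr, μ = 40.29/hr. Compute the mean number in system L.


ρ = 12.62/40.29 = 0.3132
L = ρ[1 − (K+1)ρ^K + Kρ^(K+1)] / [(1−ρ)(1−ρ^(K+1))]
Numerator: 0.3132·(1 − 9·0.00009266 + 8·0.00002902) = 0.313041
Denominator: (0.6868)·(0.999971) = 0.686751
L = 0.313041/0.686751 = 0.4558

Final: 0.4558


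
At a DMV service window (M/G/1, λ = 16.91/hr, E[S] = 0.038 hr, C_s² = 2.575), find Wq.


ρ = λ·E[S] = 16.91·0.038 = 0.6426
E[S²] = E[S]²(1+C_s²) = 0.038²·(1+2.575) = 0.005162
Wq = λ·E[S²]/(2(1−ρ)) = 16.91·0.005162/(2·0.3574) = 0.12212 hr

Final: 0.12212 hr


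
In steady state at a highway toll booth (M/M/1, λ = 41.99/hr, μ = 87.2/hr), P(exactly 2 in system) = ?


ρ = 41.99/87.2 = 0.4815
P_n = (1−ρ)·ρ^n = (1 − 0.4815)·0.4815^2 = 0.5185·0.231878 = 0.120220

Final: 0.120220


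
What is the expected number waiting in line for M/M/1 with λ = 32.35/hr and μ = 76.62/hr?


ρ = 32.35/76.62 = 0.4222
Lq = ρ²/(1−ρ) = 0.1783/0.5778 = 0.3085

Final: 0.3085


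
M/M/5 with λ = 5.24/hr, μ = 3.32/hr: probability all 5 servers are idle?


a = λ/μ = 5.24/3.32 = 1.5783; ρ = a/c = 0.3157
Σ_{k=0}^{4} a^k/k! (terms k=0..4) = 1.00000 + 1.57831 + 1.24554 + 0.65528 + 0.25856 = 4.73769
Tail: a^5/(5!(1−ρ)) = 9.79413/(120·0.6843) = 0.11927
P₀ = 1/(4.73769 + 0.11927) = 1/4.85696 = 0.205890

Final: 0.205890


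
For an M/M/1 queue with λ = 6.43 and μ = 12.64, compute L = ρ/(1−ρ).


ρ = λ/μ = 6.43/12.64 = 0.5087
L = ρ/(1−ρ) = 0.5087/(1 − 0.5087) = 0.5087/0.4913 = 1.0354

Final: 1.0354


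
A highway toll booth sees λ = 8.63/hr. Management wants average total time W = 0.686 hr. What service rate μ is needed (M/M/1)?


W = 1/(μ−λ) ⇒ μ − λ = 1/W = 1/0.686 = 1.4577
μ = λ + 1/W = 8.63 + 1.4577 = 10.0877 per hr

Final: 10.0877 /hr


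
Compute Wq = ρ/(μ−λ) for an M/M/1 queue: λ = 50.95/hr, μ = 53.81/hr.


ρ = 50.95/53.81 = 0.9469
Wq = ρ/(μ−λ) = 0.9469/(53.81 − 50.95) = 0.9469/2.86 = 0.3311 hr

Final: 0.3311 hr


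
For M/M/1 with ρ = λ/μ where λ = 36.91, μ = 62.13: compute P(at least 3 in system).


ρ = 36.91/62.13 = 0.5941
P(N ≥ n) = ρ^n = 0.5941^3 = 0.209666

Final: 0.209666


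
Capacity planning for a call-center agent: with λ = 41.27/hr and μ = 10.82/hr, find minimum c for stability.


Stability requires cμ > λ ⇔ c > λ/μ.
λ/μ = 41.27/10.82 = 3.8142
Minimum integer c = ⌊3.8142⌋ + 1 = 4
Check: 4·10.82 = 43.28 > 41.27, while 3·10.82 = 32.46 ≤ 41.27

Final: 4 servers


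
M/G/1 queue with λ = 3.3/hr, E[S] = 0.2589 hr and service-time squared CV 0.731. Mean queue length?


ρ = λ·E[S] = 3.3·0.2589 = 0.8544
Lq = ρ²(1+C_s²)/(2(1−ρ)) = 0.7299·(1+0.731)/(2·0.1456)
= 0.7299·1.7310/0.2913 = 4.33819

Final: 4.33819


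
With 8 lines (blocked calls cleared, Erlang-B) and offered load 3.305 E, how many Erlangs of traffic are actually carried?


B(8,3.305) = 0.013048 (Erlang-B)
Carried load = a(1 − B) = 3.305·(1 − 0.013048) = 3.305·0.986952 = 3.2619 E

Final: 3.2619 Erlangs


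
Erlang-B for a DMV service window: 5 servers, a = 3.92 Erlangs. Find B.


B(c,a) = (a^c/c!) / Σ_{k=0}^{c} a^k/k!
a^5/5! = 7.713457
Σ terms (k=0..5): 1.00000 + 3.92000 + 7.68320 + 10.03938 + 9.83859 + 7.71346 = 40.194633
B = 7.713457/40.194633 = 0.191903

Final: 0.191903


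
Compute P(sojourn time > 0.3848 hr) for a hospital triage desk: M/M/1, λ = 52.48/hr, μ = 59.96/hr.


W ~ Exponential(μ−λ) for M/M/1.
μ − λ = 59.96 − 52.48 = 7.4800
P(W > t) = e^{−(μ−λ)t} = e^{−2.8783} = 0.056230

Final: 0.056230


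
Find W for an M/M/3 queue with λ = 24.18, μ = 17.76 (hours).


a = 1.3615; ρ = 0.4538; P₀ = 0.246401
Lq = P₀·a^c·ρ/(c!(1−ρ)²) = 0.15768
Wq = Lq/λ = 0.15768/24.18 = 0.006521 hr
W = Wq + 1/μ = 0.006521 + 0.05631 = 0.06283 hr

Final: 0.06283 hr


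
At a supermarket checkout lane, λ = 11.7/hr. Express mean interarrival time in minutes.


Mean interarrival time = 1/λ = 1/11.7 hour = 0.08547 hour
In minutes: 0.08547 × 60 = 5.1282 min

Final: 5.1282 min


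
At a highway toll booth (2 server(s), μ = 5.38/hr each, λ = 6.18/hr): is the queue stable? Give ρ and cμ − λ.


Total capacity cμ = 2·5.38 = 10.76/hr
ρ = λ/(cμ) = 6.18/10.76 = 0.5743
Stable ⇔ ρ < 1: YES
Spare capacity = cμ − λ = 10.76 − 6.18 = 4.58/hr

Final: ρ = 0.5743; stable; margin = 4.58/hr


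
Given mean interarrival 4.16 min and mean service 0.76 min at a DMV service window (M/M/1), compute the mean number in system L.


λ = 60/4.16 = 14.4231 /hr
μ = 60/0.76 = 78.9474 /hr
ρ = λ/μ = 14.4231/78.9474 = 0.1827
L = ρ/(1−ρ) = 0.1827/0.8173 = 0.2235

Final: 0.2235


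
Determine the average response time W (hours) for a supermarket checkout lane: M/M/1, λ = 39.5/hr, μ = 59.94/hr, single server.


W = 1/(μ−λ) = 1/(59.94 − 39.5) = 1/20.44 = 0.04892 hr

Final: 0.04892 hr


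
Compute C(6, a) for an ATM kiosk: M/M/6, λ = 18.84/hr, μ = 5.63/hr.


a = λ/μ = 3.3464; ρ = a/6 = 0.5577
P₀ = 0.034104 (from M/M/c formula)
C(c,a) = [a^c/(c!(1−ρ))]·P₀ = [1404.21957/(720·0.4423)]·0.034104
= 4.40973·0.034104 = 0.150387

Final: 0.150387


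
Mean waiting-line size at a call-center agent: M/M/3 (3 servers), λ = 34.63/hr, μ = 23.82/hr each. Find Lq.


a = λ/μ = 1.4538; ρ = a/3 = 0.4846
P₀ = 0.222011
Lq = P₀·a^c·ρ / (c!·(1−ρ)²) = 0.222011·3.07279·0.4846/(6·0.26563)
= 0.20743

Final: 0.20743


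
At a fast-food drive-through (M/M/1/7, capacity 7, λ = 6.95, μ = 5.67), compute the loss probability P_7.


ρ = λ/μ = 6.95/5.67 = 1.2257
P_K = (1−ρ)ρ^K/(1−ρ^(K+1)) = (-0.2257·4.157308)/(1 − 5.095819)
= -0.938510/-4.095819 = 0.229139

Final: 0.229139


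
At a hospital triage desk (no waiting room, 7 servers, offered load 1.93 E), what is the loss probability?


B(c,a) = (a^c/c!) / Σ_{k=0}^{c} a^k/k!
a^7/7! = 0.019791
Σ terms (k=0..7): 1.00000 + 1.93000 + 1.86245 + 1.19818 + 0.57812 + 0.22315 + 0.07178 + 0.01979 = 6.883473
B = 0.019791/6.883473 = 0.002875

Final: 0.002875


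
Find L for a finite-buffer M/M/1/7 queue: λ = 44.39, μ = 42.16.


ρ = 44.39/42.16 = 1.0529
L = ρ[1 − (K+1)ρ^K + Kρ^(K+1)] / [(1−ρ)(1−ρ^(K+1))]
Numerator: 1.0529·(1 − 8·1.434471 + 7·1.510346) = 0.101763
Denominator: (-0.05289)·(-0.510346) = 0.026994
L = 0.101763/0.026994 = 3.7698

Final: 3.7698


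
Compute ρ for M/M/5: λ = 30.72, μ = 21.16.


ρ = λ/(cμ) = 30.72/(5·21.16) = 30.72/105.80 = 0.2904

Final: 0.2904


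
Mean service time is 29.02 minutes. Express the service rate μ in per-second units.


μ = 1/(service time) in consistent units.
1 second = 0.0166667 min, so μ = 0.0166667/29.02 = 0.0005743 per second

Final: 0.0005743 /sec


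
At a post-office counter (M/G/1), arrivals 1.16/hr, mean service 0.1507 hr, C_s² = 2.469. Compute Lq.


ρ = λ·E[S] = 1.16·0.1507 = 0.1748
Lq = ρ²(1+C_s²)/(2(1−ρ)) = 0.03056·(1+2.469)/(2·0.8252)
= 0.03056·3.4690/1.6504 = 0.06423

Final: 0.06423


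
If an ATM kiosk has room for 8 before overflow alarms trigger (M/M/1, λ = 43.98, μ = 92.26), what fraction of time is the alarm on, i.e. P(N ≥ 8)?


ρ = 43.98/92.26 = 0.4767
P(N ≥ n) = ρ^n = 0.4767^8 = 0.002666

Final: 0.002666


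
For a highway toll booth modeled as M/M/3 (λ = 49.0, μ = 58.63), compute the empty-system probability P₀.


a = λ/μ = 49.0/58.63 = 0.8357; ρ = a/c = 0.2786
Σ_{k=0}^{2} a^k/k! (terms k=0..2) = 1.00000 + 0.83575 + 0.34924 = 2.18499
Tail: a^3/(3!(1−ρ)) = 0.58375/(6·0.7214) = 0.13486
P₀ = 1/(2.18499 + 0.13486) = 1/2.31985 = 0.431062

Final: 0.431062


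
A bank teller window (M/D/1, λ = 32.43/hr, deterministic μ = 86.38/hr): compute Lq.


ρ = 32.43/86.38 = 0.3754
M/D/1: Lq = ρ²/(2(1−ρ)) = 0.1410/(2·0.6246) = 0.11284

Final: 0.11284


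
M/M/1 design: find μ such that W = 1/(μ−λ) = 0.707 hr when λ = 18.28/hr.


W = 1/(μ−λ) ⇒ μ − λ = 1/W = 1/0.707 = 1.4144
μ = λ + 1/W = 18.28 + 1.4144 = 19.6944 per hr

Final: 19.6944 /hr


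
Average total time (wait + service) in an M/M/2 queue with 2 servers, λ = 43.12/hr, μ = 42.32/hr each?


a = 1.0189; ρ = 0.5095; P₀ = 0.324984
Lq = P₀·a^c·ρ/(c!(1−ρ)²) = 0.35714
Wq = Lq/λ = 0.35714/43.12 = 0.008282 hr
W = Wq + 1/μ = 0.008282 + 0.02363 = 0.03191 hr

Final: 0.03191 hr


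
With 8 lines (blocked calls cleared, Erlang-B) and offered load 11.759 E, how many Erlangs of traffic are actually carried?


B(8,11.759) = 0.413435 (Erlang-B)
Carried load = a(1 − B) = 11.759·(1 − 0.413435) = 11.759·0.586565 = 6.8974 E

Final: 6.8974 Erlangs


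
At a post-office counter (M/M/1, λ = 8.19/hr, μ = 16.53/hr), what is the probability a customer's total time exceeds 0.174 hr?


W ~ Exponential(μ−λ) for M/M/1.
μ − λ = 16.53 − 8.19 = 8.3400
P(W > t) = e^{−(μ−λ)t} = e^{−1.4512} = 0.234298

Final: 0.234298


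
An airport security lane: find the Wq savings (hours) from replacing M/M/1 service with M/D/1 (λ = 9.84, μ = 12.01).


ρ = 9.84/12.01 = 0.8193
Wq(M/M/1) = ρ/(μ−λ) = 0.8193/2.17 = 0.37757 hr
Wq(M/D/1) = ρ/(2(μ−λ)) = 0.18878 hr
Savings = 0.37757 − 0.18878 = 0.18878 hr

Final: 0.18878 hr


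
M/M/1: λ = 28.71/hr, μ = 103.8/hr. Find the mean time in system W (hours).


W = 1/(μ−λ) = 1/(103.8 − 28.71) = 1/75.09 = 0.01332 hr

Final: 0.01332 hr


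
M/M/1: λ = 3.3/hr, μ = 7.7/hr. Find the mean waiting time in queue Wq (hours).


ρ = 3.3/7.7 = 0.4286
Wq = ρ/(μ−λ) = 0.4286/(7.7 − 3.3) = 0.4286/4.40 = 0.09740 hr

Final: 0.09740 hr


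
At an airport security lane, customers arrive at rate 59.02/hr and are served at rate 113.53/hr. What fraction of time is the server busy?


ρ = λ/μ = 59.02/113.53 = 0.5199

Final: 0.5199


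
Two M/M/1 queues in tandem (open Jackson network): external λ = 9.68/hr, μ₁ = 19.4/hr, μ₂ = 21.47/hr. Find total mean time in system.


Each node sees arrival rate λ = 9.68/hr (tandem ⇒ throughput preserved).
W₁ = 1/(μ₁−λ) = 1/(19.4−9.68) = 0.10288 hr
W₂ = 1/(μ₂−λ) = 1/(21.47−9.68) = 0.08482 hr
W_total = W₁ + W₂ = 0.10288 + 0.08482 = 0.18770 hr

Final: 0.18770 hr


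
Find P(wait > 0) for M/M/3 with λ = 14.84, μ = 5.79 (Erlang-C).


a = λ/μ = 2.5630; ρ = a/3 = 0.8543
P₀ = 0.038294 (from M/M/c formula)
C(c,a) = [a^c/(c!(1−ρ))]·P₀ = [16.83705/(6·0.1457)]·0.038294
= 19.26611·0.038294 = 0.737777

Final: 0.737777


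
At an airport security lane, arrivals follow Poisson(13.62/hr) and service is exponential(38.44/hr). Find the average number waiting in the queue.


ρ = 13.62/38.44 = 0.3543
Lq = ρ²/(1−ρ) = 0.1255/0.6457 = 0.1944

Final: 0.1944


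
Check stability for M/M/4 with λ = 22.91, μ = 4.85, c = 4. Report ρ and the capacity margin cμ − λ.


Total capacity cμ = 4·4.85 = 19.40/hr
ρ = λ/(cμ) = 22.91/19.40 = 1.1809
Stable ⇔ ρ < 1: NO
Spare capacity = cμ − λ = 19.40 − 22.91 = -3.51/hr

Final: ρ = 1.1809; unstable; margin = -3.51/hr


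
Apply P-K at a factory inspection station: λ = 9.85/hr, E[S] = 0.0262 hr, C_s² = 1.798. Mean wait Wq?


ρ = λ·E[S] = 9.85·0.0262 = 0.2581
E[S²] = E[S]²(1+C_s²) = 0.0262²·(1+1.798) = 0.001921
Wq = λ·E[S²]/(2(1−ρ)) = 9.85·0.001921/(2·0.7419) = 0.01275 hr

Final: 0.01275 hr


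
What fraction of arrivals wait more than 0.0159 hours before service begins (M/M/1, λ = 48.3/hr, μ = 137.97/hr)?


ρ = 48.3/137.97 = 0.3501
P(Wq > t) = ρ·e^{−(μ−λ)t} = 0.3501·e^{−1.4258}
= 0.3501·0.240327 = 0.084133

Final: 0.084133


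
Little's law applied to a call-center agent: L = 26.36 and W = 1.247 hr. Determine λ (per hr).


λ = L/W = 26.36/1.247 = 21.1387 /hr

Final: 21.1387 /hr


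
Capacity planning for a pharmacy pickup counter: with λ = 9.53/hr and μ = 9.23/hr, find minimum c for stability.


Stability requires cμ > λ ⇔ c > λ/μ.
λ/μ = 9.53/9.23 = 1.0325
Minimum integer c = ⌊1.0325⌋ + 1 = 2
Check: 2·9.23 = 18.46 > 9.53, while 1·9.23 = 9.23 ≤ 9.53

Final: 2 servers


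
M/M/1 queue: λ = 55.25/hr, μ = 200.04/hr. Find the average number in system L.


ρ = λ/μ = 55.25/200.04 = 0.2762
L = ρ/(1−ρ) = 0.2762/(1 − 0.2762) = 0.2762/0.7238 = 0.3816

Final: 0.3816


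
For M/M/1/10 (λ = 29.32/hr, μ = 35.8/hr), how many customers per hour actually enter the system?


ρ = 0.8190; P_K = (1−ρ)ρ^10/(1−ρ^11) = 0.027650
λ_eff = λ(1 − P_K) = 29.32·(1 − 0.027650) = 29.32·0.972350 = 28.5093 /hr

Final: 28.5093 /hr


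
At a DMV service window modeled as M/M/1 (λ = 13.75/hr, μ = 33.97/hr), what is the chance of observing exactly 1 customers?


ρ = 13.75/33.97 = 0.4048
P_n = (1−ρ)·ρ^n = (1 − 0.4048)·0.4048^1 = 0.5952·0.404769 = 0.240931

Final: 0.240931


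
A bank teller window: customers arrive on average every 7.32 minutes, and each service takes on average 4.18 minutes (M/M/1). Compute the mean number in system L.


λ = 60/7.32 = 8.1967 /hr
μ = 60/4.18 = 14.3541 /hr
ρ = λ/μ = 8.1967/14.3541 = 0.5710
L = ρ/(1−ρ) = 0.5710/0.4290 = 1.3312

Final: 1.3312


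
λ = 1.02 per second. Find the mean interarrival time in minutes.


Mean interarrival time = 1/λ = 1/1.02 second = 0.98039 second
In minutes: 0.98039 × 0.0166667 = 0.01634 min

Final: 0.01634 min


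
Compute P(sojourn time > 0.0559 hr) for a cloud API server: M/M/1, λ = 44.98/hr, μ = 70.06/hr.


W ~ Exponential(μ−λ) for M/M/1.
μ − λ = 70.06 − 44.98 = 25.0800
P(W > t) = e^{−(μ−λ)t} = e^{−1.4020} = 0.246111

Final: 0.246111


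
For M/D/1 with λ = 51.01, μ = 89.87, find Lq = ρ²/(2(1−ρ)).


ρ = 51.01/89.87 = 0.5676
M/D/1: Lq = ρ²/(2(1−ρ)) = 0.3222/(2·0.4324) = 0.37253

Final: 0.37253


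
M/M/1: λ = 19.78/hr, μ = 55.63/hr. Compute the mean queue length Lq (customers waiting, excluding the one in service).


ρ = 19.78/55.63 = 0.3556
Lq = ρ²/(1−ρ) = 0.1264/0.6444 = 0.1962

Final: 0.1962
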